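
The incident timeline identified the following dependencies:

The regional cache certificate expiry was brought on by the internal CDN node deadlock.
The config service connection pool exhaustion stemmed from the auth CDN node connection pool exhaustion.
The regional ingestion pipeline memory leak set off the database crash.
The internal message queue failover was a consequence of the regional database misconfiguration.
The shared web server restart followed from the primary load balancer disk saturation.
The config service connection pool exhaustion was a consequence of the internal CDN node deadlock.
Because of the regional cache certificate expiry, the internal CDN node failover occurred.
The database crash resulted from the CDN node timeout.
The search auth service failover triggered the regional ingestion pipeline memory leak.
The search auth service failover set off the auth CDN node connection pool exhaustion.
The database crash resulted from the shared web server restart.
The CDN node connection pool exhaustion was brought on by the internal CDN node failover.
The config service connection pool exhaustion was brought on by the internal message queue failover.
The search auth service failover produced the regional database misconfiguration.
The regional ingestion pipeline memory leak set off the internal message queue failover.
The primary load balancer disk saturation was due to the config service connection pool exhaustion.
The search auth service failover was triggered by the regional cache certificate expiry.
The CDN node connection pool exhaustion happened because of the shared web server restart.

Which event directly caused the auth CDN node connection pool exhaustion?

the search auth service failover

Upstream contributors include the internal CDN node deadlock, the regional cache certificate expiry, but only the search auth service failover feeds directly into the auth CDN node connection pool exhaustion.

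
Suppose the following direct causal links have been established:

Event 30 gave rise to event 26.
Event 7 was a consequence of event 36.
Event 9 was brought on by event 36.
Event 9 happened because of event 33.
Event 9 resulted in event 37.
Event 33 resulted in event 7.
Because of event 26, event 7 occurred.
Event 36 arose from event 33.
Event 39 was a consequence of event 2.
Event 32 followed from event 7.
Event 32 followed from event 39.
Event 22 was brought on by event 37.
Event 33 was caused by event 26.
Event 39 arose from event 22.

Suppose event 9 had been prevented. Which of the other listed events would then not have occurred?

Downstream of event 9: event 37, event 22, event 39, event 32.
Of those, still caused via another path: event 39, event 32.
The remainder have no surviving cause.

event 22, event 37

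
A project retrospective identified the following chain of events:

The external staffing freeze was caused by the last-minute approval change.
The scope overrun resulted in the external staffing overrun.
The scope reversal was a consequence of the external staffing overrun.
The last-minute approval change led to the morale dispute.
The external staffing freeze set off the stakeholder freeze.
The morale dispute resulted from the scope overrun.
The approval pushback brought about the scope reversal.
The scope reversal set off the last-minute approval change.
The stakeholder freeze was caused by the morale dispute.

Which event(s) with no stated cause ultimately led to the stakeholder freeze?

the approval pushback, the scope overrun

Tracing upstream from the stakeholder freeze: the stakeholder freeze ← the morale dispute ← the scope overrun.
A separate upstream branch: the stakeholder freeze ← the external staffing freeze ← the last-minute approval change ← the scope reversal ← the approval pushback.
Each of those chain origins has no stated cause.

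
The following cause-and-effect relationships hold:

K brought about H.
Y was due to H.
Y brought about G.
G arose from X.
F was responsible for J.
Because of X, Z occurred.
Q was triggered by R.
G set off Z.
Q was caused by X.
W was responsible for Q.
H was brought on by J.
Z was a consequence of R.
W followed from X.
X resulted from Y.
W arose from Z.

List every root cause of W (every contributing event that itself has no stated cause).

F, K, R

Tracing upstream from W: W ← X ← Y ← H ← K.
A separate upstream branch: W ← X ← Y ← H ← J ← F.
A separate upstream branch: W ← Z ← R.
Each of those chain origins has no stated cause.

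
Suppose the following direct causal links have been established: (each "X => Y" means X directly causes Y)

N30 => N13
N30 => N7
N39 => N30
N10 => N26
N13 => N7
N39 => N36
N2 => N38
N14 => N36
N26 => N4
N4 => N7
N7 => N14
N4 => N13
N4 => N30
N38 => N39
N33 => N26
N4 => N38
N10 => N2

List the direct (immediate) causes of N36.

N14, N39

Upstream contributors include N10, N2, N26, N4, N38, N30, N13, N7, N33, but only N14, N39 feed directly into N36.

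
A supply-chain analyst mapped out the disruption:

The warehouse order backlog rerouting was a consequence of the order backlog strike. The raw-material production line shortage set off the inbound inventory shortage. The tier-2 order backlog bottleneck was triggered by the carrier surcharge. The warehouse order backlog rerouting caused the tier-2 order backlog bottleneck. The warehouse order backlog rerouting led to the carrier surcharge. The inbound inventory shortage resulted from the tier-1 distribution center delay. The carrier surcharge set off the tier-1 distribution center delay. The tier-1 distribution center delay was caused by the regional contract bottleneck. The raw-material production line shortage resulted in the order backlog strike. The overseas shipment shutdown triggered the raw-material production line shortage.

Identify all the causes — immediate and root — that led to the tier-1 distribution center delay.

Immediate causes of the tier-1 distribution center delay: the carrier surcharge, the regional contract bottleneck.
Further upstream: the overseas shipment shutdown, the raw-material production line shortage, the order backlog strike, the warehouse order backlog rerouting.

the carrier surcharge, the order backlog strike, the overseas shipment shutdown, the raw-material production line shortage, the regional contract bottleneck, the warehouse order backlog rerouting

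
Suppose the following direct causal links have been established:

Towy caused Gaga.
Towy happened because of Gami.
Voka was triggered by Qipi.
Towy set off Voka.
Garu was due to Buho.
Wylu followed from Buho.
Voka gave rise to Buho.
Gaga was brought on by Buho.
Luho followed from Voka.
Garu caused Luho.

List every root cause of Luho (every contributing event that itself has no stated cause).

Gami, Qipi

Tracing upstream from Luho: Luho ← Voka ← Towy ← Gami.
A separate upstream branch: Luho ← Voka ← Qipi.
Each of those chain origins has no stated cause.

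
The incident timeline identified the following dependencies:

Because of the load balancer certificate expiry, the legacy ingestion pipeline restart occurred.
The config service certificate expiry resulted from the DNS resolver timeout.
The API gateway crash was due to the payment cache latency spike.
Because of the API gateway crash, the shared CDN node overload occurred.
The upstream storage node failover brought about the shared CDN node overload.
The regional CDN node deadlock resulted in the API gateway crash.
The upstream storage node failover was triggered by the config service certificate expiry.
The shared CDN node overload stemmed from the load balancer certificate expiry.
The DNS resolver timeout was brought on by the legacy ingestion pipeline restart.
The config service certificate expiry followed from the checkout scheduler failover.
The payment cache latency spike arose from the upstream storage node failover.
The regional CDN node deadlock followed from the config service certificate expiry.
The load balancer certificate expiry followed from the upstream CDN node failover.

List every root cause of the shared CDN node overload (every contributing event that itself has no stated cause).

the checkout scheduler failover, the upstream CDN node failover

Tracing upstream from the shared CDN node overload: the shared CDN node overload ← the load balancer certificate expiry ← the upstream CDN node failover.
A separate upstream branch: the shared CDN node overload ← the upstream storage node failover ← the config service certificate expiry ← the checkout scheduler failover.
Each of those chain origins has no stated cause.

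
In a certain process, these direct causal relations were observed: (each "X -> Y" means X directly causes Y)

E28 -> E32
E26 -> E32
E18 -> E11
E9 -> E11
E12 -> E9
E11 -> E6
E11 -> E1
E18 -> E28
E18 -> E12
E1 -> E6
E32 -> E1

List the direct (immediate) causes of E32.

Upstream contributors include E18, but only E26, E28 feed directly into E32.

E26, E28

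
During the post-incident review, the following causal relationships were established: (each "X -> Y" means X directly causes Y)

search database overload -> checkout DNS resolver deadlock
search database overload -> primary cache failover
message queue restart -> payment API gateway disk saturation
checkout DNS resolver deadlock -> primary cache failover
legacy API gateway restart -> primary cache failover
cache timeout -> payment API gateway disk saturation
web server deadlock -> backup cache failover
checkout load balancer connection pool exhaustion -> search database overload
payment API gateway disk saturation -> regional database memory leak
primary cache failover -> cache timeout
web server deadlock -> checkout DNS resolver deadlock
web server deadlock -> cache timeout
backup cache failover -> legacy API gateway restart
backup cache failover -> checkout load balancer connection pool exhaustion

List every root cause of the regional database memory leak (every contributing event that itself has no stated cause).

Tracing upstream from the regional database memory leak: the regional database memory leak ← the payment API gateway disk saturation ← the cache timeout ← the web server deadlock.
A separate upstream branch: the regional database memory leak ← the payment API gateway disk saturation ← the message queue restart.
Each of those chain origins has no stated cause.

the message queue restart, the web server deadlock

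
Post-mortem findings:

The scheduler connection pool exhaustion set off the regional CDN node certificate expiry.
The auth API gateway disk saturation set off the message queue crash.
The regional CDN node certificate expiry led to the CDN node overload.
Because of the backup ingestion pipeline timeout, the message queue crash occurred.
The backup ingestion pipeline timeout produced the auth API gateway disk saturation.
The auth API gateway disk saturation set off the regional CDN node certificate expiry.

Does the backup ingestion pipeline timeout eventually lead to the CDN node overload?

Yes

There is a causal chain: the backup ingestion pipeline timeout → the auth API gateway disk saturation → the regional CDN node certificate expiry → the CDN node overload.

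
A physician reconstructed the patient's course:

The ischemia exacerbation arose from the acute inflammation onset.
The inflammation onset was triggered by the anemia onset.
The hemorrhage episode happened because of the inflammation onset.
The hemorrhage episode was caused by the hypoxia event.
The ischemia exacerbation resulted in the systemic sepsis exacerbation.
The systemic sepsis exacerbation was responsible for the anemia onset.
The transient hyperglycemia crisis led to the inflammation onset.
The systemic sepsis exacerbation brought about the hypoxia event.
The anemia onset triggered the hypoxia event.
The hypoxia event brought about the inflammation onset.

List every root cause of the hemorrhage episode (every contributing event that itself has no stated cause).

the acute inflammation onset, the transient hyperglycemia crisis

Tracing upstream from the hemorrhage episode: the hemorrhage episode ← the hypoxia event ← the systemic sepsis exacerbation ← the ischemia exacerbation ← the acute inflammation onset.
A separate upstream branch: the hemorrhage episode ← the inflammation onset ← the transient hyperglycemia crisis.
Each of those chain origins has no stated cause.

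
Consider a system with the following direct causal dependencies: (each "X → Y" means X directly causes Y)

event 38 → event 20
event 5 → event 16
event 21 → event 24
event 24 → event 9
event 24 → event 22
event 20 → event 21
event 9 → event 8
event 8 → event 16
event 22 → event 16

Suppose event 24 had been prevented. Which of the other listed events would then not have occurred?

Downstream of event 24: event 9, event 22, event 8, event 16.
Of those, still caused via another path: event 16.
The remainder have no surviving cause.

event 22, event 8, event 9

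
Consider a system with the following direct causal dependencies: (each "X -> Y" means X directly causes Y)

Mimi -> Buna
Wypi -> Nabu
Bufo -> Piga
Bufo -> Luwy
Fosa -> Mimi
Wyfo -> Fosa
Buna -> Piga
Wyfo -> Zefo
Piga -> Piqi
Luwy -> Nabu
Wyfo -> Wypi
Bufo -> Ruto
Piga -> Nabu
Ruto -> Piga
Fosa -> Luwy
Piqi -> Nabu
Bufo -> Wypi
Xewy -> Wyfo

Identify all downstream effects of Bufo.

Luwy, Nabu, Piga, Piqi, Ruto, Wypi

Direct effects: Ruto, Piga, Luwy, Wypi.
2 steps out: Piqi, Nabu.
Not reachable from it: Xewy, Wyfo, Fosa, Zefo, Mimi, Buna.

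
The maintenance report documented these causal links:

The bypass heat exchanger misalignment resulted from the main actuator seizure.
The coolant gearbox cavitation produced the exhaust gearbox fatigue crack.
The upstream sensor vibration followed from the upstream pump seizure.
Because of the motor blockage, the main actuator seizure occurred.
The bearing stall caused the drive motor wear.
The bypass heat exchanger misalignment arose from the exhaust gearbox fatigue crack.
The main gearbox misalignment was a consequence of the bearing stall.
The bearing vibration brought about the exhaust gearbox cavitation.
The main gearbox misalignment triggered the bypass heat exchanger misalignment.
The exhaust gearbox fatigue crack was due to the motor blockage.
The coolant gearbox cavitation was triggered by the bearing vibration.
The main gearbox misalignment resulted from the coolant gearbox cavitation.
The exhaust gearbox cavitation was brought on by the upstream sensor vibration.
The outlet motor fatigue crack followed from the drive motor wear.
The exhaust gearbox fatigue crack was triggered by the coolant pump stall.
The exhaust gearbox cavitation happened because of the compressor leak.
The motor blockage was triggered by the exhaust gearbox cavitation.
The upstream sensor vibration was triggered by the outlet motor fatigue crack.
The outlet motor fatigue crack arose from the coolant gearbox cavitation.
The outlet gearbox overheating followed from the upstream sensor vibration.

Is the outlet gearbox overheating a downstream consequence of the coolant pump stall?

The coolant pump stall leads to the exhaust gearbox fatigue crack, the bypass heat exchanger misalignment; the outlet gearbox overheating is not among them.

No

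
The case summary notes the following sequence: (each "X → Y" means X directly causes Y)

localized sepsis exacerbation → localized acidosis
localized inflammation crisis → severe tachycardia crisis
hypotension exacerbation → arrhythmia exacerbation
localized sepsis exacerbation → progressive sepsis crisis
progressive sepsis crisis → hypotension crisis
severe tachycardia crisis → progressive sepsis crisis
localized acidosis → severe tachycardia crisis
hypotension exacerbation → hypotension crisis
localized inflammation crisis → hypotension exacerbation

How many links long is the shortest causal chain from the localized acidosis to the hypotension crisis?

Shortest chain: the localized acidosis → the severe tachycardia crisis → the progressive sepsis crisis → the hypotension crisis.

3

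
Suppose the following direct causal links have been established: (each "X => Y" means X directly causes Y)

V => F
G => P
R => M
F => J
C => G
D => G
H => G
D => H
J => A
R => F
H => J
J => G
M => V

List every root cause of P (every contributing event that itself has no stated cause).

Tracing upstream from P: P ← G ← C.
A separate upstream branch: P ← G ← J ← F ← R.
A separate upstream branch: P ← G ← D.
Each of those chain origins has no stated cause.

C, D, R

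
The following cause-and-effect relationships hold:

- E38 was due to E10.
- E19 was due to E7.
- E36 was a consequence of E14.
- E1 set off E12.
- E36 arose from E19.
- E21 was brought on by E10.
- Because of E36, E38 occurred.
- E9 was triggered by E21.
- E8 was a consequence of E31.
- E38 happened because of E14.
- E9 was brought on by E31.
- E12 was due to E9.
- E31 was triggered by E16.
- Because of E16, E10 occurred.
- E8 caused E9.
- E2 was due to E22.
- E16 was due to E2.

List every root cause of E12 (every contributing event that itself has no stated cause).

E1, E22

Tracing upstream from E12: E12 ← E9 ← E31 ← E16 ← E2 ← E22.
A separate upstream branch: E12 ← E1.
Each of those chain origins has no stated cause.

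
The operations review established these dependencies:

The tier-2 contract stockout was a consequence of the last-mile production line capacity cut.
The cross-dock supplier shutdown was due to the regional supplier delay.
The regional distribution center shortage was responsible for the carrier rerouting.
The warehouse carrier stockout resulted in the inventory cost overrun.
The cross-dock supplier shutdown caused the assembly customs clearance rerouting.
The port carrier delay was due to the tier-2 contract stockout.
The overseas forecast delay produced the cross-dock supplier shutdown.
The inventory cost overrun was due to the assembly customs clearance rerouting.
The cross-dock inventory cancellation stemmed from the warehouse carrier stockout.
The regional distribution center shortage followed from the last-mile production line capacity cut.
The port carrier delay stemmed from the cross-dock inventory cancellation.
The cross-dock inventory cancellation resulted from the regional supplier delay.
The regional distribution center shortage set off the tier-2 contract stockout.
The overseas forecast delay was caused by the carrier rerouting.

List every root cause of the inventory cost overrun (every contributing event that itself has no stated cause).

Tracing upstream from the inventory cost overrun: the inventory cost overrun ← the assembly customs clearance rerouting ← the cross-dock supplier shutdown ← the overseas forecast delay ← the carrier rerouting ← the regional distribution center shortage ← the last-mile production line capacity cut.
A separate upstream branch: the inventory cost overrun ← the warehouse carrier stockout.
A separate upstream branch: the inventory cost overrun ← the assembly customs clearance rerouting ← the cross-dock supplier shutdown ← the regional supplier delay.
Each of those chain origins has no stated cause.

the last-mile production line capacity cut, the regional supplier delay, the warehouse carrier stockout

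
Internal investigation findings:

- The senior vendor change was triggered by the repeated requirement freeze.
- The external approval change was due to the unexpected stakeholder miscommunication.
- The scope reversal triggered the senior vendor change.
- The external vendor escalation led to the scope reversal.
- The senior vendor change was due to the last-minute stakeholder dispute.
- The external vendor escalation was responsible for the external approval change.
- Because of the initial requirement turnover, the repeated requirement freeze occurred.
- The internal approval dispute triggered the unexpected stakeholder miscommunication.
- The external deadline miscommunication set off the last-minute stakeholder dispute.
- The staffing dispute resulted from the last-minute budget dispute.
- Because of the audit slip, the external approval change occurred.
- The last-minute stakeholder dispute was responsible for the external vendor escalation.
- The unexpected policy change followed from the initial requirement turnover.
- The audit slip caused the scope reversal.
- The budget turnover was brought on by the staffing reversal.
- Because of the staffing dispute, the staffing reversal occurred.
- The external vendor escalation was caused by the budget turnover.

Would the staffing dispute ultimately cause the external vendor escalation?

Yes

There is a causal chain: the staffing dispute → the staffing reversal → the budget turnover → the external vendor escalation.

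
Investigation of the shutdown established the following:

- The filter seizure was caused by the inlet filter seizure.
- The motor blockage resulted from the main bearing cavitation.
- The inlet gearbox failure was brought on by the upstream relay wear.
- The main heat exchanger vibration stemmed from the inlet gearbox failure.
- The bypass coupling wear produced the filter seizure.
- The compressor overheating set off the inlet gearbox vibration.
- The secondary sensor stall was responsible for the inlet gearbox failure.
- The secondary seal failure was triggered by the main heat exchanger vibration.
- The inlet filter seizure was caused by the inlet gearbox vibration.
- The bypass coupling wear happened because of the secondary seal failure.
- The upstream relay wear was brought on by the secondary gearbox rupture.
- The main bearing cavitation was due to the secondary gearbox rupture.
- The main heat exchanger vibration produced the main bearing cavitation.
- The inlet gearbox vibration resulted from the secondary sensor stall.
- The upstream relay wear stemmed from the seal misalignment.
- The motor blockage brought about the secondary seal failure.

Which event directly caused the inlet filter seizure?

Upstream contributors include the secondary sensor stall, the compressor overheating, but only the inlet gearbox vibration feeds directly into the inlet filter seizure.

the inlet gearbox vibration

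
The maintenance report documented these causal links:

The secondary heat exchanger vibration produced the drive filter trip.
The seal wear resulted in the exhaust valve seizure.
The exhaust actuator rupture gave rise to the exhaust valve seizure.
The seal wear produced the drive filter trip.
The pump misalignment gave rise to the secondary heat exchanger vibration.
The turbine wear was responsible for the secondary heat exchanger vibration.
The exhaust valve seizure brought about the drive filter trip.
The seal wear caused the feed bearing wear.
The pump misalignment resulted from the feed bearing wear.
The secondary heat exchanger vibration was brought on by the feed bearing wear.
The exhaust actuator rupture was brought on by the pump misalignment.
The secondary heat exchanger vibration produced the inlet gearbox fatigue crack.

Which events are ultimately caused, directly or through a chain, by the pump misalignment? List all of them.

Direct effects: the exhaust actuator rupture, the secondary heat exchanger vibration.
2 steps out: the exhaust valve seizure, the drive filter trip, the inlet gearbox fatigue crack.
Not reachable from it: the seal wear, the feed bearing wear, the turbine wear.

the drive filter trip, the exhaust actuator rupture, the exhaust valve seizure, the inlet gearbox fatigue crack, the secondary heat exchanger vibration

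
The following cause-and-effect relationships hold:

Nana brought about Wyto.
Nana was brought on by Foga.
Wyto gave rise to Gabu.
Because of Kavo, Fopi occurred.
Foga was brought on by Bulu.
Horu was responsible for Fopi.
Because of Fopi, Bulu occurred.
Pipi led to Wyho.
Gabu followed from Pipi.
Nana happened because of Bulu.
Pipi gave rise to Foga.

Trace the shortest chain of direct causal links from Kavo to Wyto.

Kavo → Fopi
Fopi → Bulu
Bulu → Nana
Nana → Wyto
Length: 4 steps.

Kavo → Fopi → Bulu → Nana → Wyto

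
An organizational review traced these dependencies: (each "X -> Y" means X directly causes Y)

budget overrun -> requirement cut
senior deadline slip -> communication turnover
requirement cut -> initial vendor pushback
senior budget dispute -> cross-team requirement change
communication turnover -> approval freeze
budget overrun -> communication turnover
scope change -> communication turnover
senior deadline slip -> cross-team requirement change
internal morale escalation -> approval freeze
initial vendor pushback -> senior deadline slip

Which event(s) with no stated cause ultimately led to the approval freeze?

the budget overrun, the internal morale escalation, the scope change

Tracing upstream from the approval freeze: the approval freeze ← the communication turnover ← the budget overrun.
A separate upstream branch: the approval freeze ← the internal morale escalation.
A separate upstream branch: the approval freeze ← the communication turnover ← the scope change.
Each of those chain origins has no stated cause.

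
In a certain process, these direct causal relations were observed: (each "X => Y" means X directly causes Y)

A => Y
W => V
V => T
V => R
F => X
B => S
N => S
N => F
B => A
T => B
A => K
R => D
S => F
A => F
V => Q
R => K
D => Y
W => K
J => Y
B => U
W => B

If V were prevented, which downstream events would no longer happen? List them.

D, Q, R, T

Downstream of V: Q, R, D, T, B, A, U, Y, K, S, F, X.
Of those, still caused via another path: B, A, U, Y, K, S, F, X.
The remainder have no surviving cause.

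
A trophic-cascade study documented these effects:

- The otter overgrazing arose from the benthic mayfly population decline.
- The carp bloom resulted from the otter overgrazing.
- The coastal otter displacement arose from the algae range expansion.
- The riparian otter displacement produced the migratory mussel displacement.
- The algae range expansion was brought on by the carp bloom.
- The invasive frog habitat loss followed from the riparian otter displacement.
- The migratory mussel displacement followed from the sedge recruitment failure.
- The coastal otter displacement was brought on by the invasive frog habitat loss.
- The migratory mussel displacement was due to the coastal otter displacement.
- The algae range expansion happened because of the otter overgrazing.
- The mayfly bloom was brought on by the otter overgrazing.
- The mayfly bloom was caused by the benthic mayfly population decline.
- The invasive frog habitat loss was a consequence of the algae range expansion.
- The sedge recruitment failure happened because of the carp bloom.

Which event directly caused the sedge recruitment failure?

Upstream contributors include the benthic mayfly population decline, the otter overgrazing, but only the carp bloom feeds directly into the sedge recruitment failure.

the carp bloom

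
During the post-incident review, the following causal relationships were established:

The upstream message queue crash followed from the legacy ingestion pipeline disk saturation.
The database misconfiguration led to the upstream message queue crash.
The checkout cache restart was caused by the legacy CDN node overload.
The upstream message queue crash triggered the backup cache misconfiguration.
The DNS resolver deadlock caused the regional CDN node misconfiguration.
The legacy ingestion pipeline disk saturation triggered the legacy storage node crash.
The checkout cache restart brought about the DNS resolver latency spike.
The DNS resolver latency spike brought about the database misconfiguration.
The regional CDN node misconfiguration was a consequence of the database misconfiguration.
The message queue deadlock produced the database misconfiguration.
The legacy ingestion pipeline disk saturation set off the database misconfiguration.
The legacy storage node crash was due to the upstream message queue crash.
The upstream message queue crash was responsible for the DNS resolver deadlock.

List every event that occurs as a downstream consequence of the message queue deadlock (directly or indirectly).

the DNS resolver deadlock, the backup cache misconfiguration, the database misconfiguration, the legacy storage node crash, the regional CDN node misconfiguration, the upstream message queue crash

Direct effects: the database misconfiguration.
2 steps out: the upstream message queue crash, the regional CDN node misconfiguration.
3 steps out: the legacy storage node crash, the DNS resolver deadlock, the backup cache misconfiguration.
Not reachable from it: the legacy CDN node overload, the checkout cache restart, the DNS resolver latency spike, the legacy ingestion pipeline disk saturation.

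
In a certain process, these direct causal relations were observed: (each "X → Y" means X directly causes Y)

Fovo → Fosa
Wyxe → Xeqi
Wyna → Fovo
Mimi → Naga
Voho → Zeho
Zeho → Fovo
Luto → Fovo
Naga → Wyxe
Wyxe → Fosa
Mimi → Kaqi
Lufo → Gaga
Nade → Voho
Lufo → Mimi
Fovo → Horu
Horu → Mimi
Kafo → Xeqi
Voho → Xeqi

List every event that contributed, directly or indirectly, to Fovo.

Luto, Nade, Voho, Wyna, Zeho

Immediate causes of Fovo: Luto, Wyna, Zeho.
Further upstream: Nade, Voho.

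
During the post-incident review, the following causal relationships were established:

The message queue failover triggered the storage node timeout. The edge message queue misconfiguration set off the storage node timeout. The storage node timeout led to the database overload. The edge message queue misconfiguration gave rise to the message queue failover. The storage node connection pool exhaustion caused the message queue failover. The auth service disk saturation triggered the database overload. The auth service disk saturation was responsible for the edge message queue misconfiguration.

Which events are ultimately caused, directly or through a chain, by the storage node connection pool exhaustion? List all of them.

the database overload, the message queue failover, the storage node timeout

Direct effects: the message queue failover.
2 steps out: the storage node timeout.
3 steps out: the database overload.
Not reachable from it: the auth service disk saturation, the edge message queue misconfiguration.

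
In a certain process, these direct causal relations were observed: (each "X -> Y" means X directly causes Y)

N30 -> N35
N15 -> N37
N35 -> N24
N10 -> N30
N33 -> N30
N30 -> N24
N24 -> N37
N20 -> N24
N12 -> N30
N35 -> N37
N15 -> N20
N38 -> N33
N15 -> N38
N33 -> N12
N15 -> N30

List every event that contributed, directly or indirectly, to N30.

Immediate causes of N30: N15, N33, N10, N12.
Further upstream: N38.

N10, N12, N15, N33, N38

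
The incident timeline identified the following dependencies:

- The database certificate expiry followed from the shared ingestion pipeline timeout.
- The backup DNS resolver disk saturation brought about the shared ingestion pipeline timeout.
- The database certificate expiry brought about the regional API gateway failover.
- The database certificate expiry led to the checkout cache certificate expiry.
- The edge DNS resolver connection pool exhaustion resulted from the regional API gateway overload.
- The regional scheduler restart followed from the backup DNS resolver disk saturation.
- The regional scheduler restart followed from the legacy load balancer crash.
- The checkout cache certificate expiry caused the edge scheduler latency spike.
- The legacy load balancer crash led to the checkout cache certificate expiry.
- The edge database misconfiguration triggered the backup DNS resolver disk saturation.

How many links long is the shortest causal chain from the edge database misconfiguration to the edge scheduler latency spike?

Shortest chain: the edge database misconfiguration → the backup DNS resolver disk saturation → the shared ingestion pipeline timeout → the database certificate expiry → the checkout cache certificate expiry → the edge scheduler latency spike.

5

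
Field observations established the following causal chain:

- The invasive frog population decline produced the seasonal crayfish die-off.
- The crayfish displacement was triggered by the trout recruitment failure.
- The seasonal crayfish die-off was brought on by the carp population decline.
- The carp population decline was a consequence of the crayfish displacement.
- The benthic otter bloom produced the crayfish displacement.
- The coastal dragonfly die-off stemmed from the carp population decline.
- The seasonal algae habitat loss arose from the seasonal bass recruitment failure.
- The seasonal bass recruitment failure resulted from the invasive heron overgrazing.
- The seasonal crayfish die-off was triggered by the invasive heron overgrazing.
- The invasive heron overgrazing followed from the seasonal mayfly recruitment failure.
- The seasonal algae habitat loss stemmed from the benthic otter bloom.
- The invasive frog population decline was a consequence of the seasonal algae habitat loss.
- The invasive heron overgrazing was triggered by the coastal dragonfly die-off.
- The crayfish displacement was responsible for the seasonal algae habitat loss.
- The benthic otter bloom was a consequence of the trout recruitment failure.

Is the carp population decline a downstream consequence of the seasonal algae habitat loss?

The seasonal algae habitat loss leads to the invasive frog population decline, the seasonal crayfish die-off; the carp population decline is not among them.

No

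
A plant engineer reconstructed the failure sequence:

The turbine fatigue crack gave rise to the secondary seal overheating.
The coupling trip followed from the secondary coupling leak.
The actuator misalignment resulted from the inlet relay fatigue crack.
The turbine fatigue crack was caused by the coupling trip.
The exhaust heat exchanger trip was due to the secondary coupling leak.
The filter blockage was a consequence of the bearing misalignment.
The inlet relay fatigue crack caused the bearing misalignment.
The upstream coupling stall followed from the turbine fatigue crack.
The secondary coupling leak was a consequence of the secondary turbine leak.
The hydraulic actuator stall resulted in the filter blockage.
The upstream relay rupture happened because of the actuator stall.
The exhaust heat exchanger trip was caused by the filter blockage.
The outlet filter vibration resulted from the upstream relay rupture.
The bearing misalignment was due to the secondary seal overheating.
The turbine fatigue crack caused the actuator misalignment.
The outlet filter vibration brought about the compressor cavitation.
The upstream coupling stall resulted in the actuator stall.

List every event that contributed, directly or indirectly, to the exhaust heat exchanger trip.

the bearing misalignment, the coupling trip, the filter blockage, the hydraulic actuator stall, the inlet relay fatigue crack, the secondary coupling leak, the secondary seal overheating, the secondary turbine leak, the turbine fatigue crack

Immediate causes of the exhaust heat exchanger trip: the secondary coupling leak, the filter blockage.
Further upstream: the secondary turbine leak, the coupling trip, the turbine fatigue crack, the hydraulic actuator stall, the inlet relay fatigue crack, the secondary seal overheating, the bearing misalignment.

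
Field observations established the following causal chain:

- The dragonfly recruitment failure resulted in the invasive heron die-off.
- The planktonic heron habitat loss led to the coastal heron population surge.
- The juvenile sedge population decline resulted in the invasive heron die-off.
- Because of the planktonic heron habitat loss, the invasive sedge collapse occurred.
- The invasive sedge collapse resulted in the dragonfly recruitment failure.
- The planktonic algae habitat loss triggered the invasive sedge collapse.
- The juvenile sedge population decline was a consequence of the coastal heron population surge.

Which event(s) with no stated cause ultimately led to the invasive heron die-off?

the planktonic algae habitat loss, the planktonic heron habitat loss

Tracing upstream from the invasive heron die-off: the invasive heron die-off ← the juvenile sedge population decline ← the coastal heron population surge ← the planktonic heron habitat loss.
A separate upstream branch: the invasive heron die-off ← the dragonfly recruitment failure ← the invasive sedge collapse ← the planktonic algae habitat loss.
Each of those chain origins has no stated cause.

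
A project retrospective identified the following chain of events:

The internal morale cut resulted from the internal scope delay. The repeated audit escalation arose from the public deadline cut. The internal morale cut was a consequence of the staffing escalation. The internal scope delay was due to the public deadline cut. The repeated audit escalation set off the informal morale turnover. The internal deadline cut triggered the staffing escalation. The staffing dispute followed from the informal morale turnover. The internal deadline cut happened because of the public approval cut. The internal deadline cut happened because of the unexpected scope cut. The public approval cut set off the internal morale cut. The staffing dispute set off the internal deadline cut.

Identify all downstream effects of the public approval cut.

the internal deadline cut, the internal morale cut, the staffing escalation

Direct effects: the internal deadline cut, the internal morale cut.
2 steps out: the staffing escalation.
Not reachable from it: the public deadline cut, the repeated audit escalation, the internal scope delay, the unexpected scope cut, the informal morale turnover, the staffing dispute.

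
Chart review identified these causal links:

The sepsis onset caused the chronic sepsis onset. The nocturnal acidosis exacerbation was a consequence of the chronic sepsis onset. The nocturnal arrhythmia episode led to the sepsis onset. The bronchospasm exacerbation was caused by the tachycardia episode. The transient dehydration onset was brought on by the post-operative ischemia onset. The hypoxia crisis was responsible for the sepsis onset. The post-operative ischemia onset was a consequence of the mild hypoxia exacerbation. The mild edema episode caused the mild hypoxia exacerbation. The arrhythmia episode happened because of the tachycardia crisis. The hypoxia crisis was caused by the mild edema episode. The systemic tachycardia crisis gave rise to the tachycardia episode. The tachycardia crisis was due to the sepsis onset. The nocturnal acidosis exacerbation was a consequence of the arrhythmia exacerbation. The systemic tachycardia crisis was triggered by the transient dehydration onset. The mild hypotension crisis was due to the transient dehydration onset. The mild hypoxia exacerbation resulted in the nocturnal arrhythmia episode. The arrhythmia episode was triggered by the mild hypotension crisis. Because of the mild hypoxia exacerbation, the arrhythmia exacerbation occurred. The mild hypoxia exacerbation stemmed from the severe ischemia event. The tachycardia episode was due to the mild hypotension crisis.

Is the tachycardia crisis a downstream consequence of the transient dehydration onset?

The transient dehydration onset leads to the systemic tachycardia crisis, the mild hypotension crisis, the tachycardia episode, the arrhythmia episode, the bronchospasm exacerbation; the tachycardia crisis is not among them.

No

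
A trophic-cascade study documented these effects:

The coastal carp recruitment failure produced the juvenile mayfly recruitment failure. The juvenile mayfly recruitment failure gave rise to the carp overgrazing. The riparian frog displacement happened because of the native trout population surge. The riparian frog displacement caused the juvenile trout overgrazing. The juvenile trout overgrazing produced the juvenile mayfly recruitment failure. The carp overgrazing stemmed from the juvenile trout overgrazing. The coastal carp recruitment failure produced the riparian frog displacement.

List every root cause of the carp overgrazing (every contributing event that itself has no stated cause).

the coastal carp recruitment failure, the native trout population surge

Tracing upstream from the carp overgrazing: the carp overgrazing ← the juvenile mayfly recruitment failure ← the coastal carp recruitment failure.
A separate upstream branch: the carp overgrazing ← the juvenile trout overgrazing ← the riparian frog displacement ← the native trout population surge.
Each of those chain origins has no stated cause.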